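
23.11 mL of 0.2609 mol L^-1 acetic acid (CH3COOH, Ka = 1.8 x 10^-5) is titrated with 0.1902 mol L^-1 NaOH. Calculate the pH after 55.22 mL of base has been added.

12.76

n(acid) = 0.2609 x 0.02311 = 0.006029 mol; n(NaOH) added = 0.1902 x 0.05522 = 0.01050 mol.
Base is in excess by 0.01050 - 0.006029 = 0.004473 mol in a total volume of 0.07833 L.
[OH^-] = 0.004473/0.07833 = 0.05711 M, so pOH = 1.24 and pH = 14.00 - 1.24 = 12.76.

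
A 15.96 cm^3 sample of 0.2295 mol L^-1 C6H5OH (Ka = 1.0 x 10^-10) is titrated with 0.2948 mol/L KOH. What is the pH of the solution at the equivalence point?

11.56

n(C6H5OH) = 0.2295 x 0.01596 = 0.003663 mol; V(KOH) at equivalence = 0.003663/0.2948 = 0.01242 L.
At equivalence all the acid is converted to C6H5O-; total volume = 0.01596 + 0.01242 = 0.02838 L, so [C6H5O-] = 0.003663/0.02838 = 0.1290 M.
Kb = Kw/Ka = 1.0e-14 / 1.0 x 10^-10 = 0.000100.
[OH^-] = sqrt(Kb x [C6H5O-]) = sqrt(0.000100 x 0.1290) = 0.00359 M.
pOH = 2.44, so pH = 14.00 - 2.44 = 11.56.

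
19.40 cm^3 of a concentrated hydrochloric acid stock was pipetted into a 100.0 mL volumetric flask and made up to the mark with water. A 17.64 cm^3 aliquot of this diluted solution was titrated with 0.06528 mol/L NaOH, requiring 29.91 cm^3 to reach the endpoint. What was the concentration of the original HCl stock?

n(NaOH) = 0.06528 x 0.02991 = 0.001953 mol.
n(HCl) in the aliquot = 0.001953 mol.
[diluted HCl] = 0.001953 / 0.01764 = 0.1107 M.
Dilution factor = 100.0/19.40 = 5.155, so [stock] = 0.1107 x 5.155 = 0.571 M.

0.571 M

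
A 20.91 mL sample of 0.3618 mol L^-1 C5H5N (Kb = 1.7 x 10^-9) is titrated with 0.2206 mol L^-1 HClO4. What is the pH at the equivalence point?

3.05

n(C5H5N) = 0.3618 x 0.02091 = 0.007565 mol; V(HClO4) at equivalence = 0.007565/0.2206 = 0.03429 L.
At equivalence the base is fully converted to C5H5NH+; total volume = 0.05520 L, so [C5H5NH+] = 0.007565/0.05520 = 0.1370 M.
Ka(C5H5NH+) = Kw/Kb = 1.0e-14 / 1.7 x 10^-9 = 5.88e-6.
[H^+] = sqrt(Ka x [C5H5NH+]) = sqrt(5.88e-6 x 0.1370) = 0.000898 M.
pH = -log(0.000898) = 3.05.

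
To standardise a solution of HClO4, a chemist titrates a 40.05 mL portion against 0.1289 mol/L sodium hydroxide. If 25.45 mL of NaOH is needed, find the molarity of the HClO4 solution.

n(NaOH) delivered = 0.1289 x 0.02545 = 0.003281 mol.
For a 1:1 reaction, n(HClO4) = 0.003281 mol.
[HClO4] = 0.003281 mol / 0.04005 L = 0.0819 M.

0.0819 M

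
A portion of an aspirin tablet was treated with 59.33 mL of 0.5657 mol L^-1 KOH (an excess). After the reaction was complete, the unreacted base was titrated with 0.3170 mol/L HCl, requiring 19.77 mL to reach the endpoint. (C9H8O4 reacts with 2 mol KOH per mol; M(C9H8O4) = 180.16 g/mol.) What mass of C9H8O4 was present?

2.46 g

Total n(KOH) added = 0.5657 x 0.05933 = 0.03356 mol.
n(HCl) used = 0.3170 x 0.01977 = 0.006267 mol, which equals the excess n(KOH).
So n(KOH) consumed by the sample = 0.03356 - 0.006267 = 0.02730 mol.
n(C9H8O4) = 0.02730 / 2 = 0.01365 mol.
mass = 0.01365 mol x 180.16 g/mol = 2.46 g.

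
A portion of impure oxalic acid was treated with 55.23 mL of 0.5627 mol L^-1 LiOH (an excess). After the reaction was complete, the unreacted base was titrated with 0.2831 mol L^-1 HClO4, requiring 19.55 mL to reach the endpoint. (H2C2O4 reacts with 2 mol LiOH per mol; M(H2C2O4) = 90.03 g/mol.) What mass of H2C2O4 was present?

Total n(LiOH) added = 0.5627 x 0.05523 = 0.03108 mol.
n(HClO4) used = 0.2831 x 0.01955 = 0.005535 mol, which equals the excess n(LiOH).
So n(LiOH) consumed by the sample = 0.03108 - 0.005535 = 0.02554 mol.
n(H2C2O4) = 0.02554 / 2 = 0.01277 mol.
mass = 0.01277 mol x 90.03 g/mol = 1.15 g.

1.15 g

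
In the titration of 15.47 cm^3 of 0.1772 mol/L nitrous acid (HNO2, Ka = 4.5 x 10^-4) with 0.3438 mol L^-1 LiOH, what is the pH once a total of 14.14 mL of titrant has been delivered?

n(acid) = 0.1772 x 0.01547 = 0.002741 mol; n(LiOH) added = 0.3438 x 0.01414 = 0.004861 mol.
Base is in excess by 0.004861 - 0.002741 = 0.002120 mol in a total volume of 0.02961 L.
[OH^-] = 0.002120/0.02961 = 0.07160 M, so pOH = 1.15 and pH = 14.00 - 1.15 = 12.85.

12.85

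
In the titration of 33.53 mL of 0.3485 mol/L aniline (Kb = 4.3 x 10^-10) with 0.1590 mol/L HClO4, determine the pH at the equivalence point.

n(C6H5NH2) = 0.3485 x 0.03353 = 0.01169 mol; V(HClO4) at equivalence = 0.01169/0.1590 = 0.07349 L.
At equivalence the base is fully converted to C6H5NH3+; total volume = 0.1070 L, so [C6H5NH3+] = 0.01169/0.1070 = 0.1092 M.
Ka(C6H5NH3+) = Kw/Kb = 1.0e-14 / 4.3 x 10^-10 = 2.33e-5.
[H^+] = sqrt(Ka x [C6H5NH3+]) = sqrt(2.33e-5 x 0.1092) = 0.00159 M.
pH = -log(0.00159) = 2.80.

2.80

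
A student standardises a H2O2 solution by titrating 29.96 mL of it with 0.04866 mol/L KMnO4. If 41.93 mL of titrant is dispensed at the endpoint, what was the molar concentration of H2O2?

0.170 M

n(KMnO4) = 0.04866 x 0.04193 = 0.002040 mol.
From the balanced equation, 2 mol KMnO4 reacts with 5 mol H2O2, so n(H2O2) = 0.002040 x 5/2 = 0.005101 mol.
[H2O2] = 0.005101 / 0.02996 L = 0.170 M.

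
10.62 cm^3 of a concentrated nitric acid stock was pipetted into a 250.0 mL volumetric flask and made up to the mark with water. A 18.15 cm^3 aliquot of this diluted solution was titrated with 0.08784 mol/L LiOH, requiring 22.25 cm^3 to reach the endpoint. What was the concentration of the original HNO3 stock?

n(LiOH) = 0.08784 x 0.02225 = 0.001954 mol.
n(HNO3) in the aliquot = 0.001954 mol.
[diluted HNO3] = 0.001954 / 0.01815 = 0.1077 M.
Dilution factor = 250.0/10.62 = 23.54, so [stock] = 0.1077 x 23.54 = 2.53 M.

2.53 M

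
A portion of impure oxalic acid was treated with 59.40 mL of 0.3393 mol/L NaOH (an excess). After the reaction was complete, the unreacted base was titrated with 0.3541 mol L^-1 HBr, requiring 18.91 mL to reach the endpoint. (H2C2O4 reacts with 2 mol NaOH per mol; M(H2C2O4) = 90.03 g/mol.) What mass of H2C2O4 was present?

Total n(NaOH) added = 0.3393 x 0.05940 = 0.02015 mol.
n(HBr) used = 0.3541 x 0.01891 = 0.006696 mol, which equals the excess n(NaOH).
So n(NaOH) consumed by the sample = 0.02015 - 0.006696 = 0.01346 mol.
n(H2C2O4) = 0.01346 / 2 = 0.006729 mol.
mass = 0.006729 mol x 90.03 g/mol = 0.606 g.

0.606 g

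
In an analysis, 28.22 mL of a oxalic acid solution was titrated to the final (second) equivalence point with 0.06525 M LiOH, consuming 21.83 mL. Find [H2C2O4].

0.0252 M

n(LiOH) = 0.06525 x 0.02183 = 0.001424 mol.
At the final (second) equivalence point, 2 mol OH^- react per mol H2C2O4, so n(H2C2O4) = 0.001424 / 2 = 0.0007122 mol.
[H2C2O4] = 0.0007122 / 0.02822 L = 0.0252 M.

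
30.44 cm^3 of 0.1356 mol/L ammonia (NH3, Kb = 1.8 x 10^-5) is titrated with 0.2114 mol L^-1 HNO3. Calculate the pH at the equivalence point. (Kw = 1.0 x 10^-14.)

n(NH3) = 0.1356 x 0.03044 = 0.004128 mol; V(HNO3) at equivalence = 0.004128/0.2114 = 0.01953 L.
At equivalence the base is fully converted to NH4+; total volume = 0.04997 L, so [NH4+] = 0.004128/0.04997 = 0.08261 M.
Ka(NH4+) = Kw/Kb = 1.0e-14 / 1.8 x 10^-5 = 5.56e-10.
[H^+] = sqrt(Ka x [NH4+]) = sqrt(5.56e-10 x 0.08261) = 6.77e-6 M.
pH = -log(6.77e-6) = 5.17.

5.17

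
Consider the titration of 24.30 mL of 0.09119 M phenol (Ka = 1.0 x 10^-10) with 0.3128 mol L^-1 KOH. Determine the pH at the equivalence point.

n(C6H5OH) = 0.09119 x 0.02430 = 0.002216 mol; V(KOH) at equivalence = 0.002216/0.3128 = 0.007084 L.
At equivalence all the acid is converted to C6H5O-; total volume = 0.02430 + 0.007084 = 0.03138 L, so [C6H5O-] = 0.002216/0.03138 = 0.07061 M.
Kb = Kw/Ka = 1.0e-14 / 1.0 x 10^-10 = 0.000100.
[OH^-] = sqrt(Kb x [C6H5O-]) = sqrt(0.000100 x 0.07061) = 0.00266 M.
pOH = 2.58, so pH = 14.00 - 2.58 = 11.42.

11.42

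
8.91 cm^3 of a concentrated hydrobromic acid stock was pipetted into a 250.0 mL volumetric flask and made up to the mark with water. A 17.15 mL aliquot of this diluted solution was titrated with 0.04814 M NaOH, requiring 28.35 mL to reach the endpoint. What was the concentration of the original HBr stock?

2.23 M

n(NaOH) = 0.04814 x 0.02835 = 0.001365 mol.
n(HBr) in the aliquot = 0.001365 mol.
[diluted HBr] = 0.001365 / 0.01715 = 0.07958 M.
Dilution factor = 250.0/8.910 = 28.06, so [stock] = 0.07958 x 28.06 = 2.23 M.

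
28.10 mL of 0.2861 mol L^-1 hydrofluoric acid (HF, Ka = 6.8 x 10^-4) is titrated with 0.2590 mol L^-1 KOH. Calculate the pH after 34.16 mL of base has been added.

12.11

n(acid) = 0.2861 x 0.02810 = 0.008039 mol; n(KOH) added = 0.2590 x 0.03416 = 0.008847 mol.
Base is in excess by 0.008847 - 0.008039 = 0.0008080 mol in a total volume of 0.06226 L.
[OH^-] = 0.0008080/0.06226 = 0.01298 M, so pOH = 1.89 and pH = 14.00 - 1.89 = 12.11.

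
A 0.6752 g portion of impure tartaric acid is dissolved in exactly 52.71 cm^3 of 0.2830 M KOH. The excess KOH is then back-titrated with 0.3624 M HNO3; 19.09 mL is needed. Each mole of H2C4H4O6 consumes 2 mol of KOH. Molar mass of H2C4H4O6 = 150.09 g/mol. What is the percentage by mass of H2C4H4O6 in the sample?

88.9%

Total n(KOH) added = 0.2830 x 0.05271 = 0.01492 mol.
n(HNO3) used = 0.3624 x 0.01909 = 0.006918 mol, which equals the excess n(KOH).
So n(KOH) consumed by the sample = 0.01492 - 0.006918 = 0.007999 mol.
n(H2C4H4O6) = 0.007999 / 2 = 0.003999 mol.
mass H2C4H4O6 = 0.003999 x 150.09 = 0.6003 g, so %H2C4H4O6 = 0.6003/0.6752 x 100 = 88.9%.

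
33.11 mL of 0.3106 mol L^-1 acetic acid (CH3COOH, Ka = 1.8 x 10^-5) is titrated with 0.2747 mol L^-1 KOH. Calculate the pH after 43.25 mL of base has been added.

12.32

n(acid) = 0.3106 x 0.03311 = 0.01028 mol; n(KOH) added = 0.2747 x 0.04325 = 0.01188 mol.
Base is in excess by 0.01188 - 0.01028 = 0.001597 mol in a total volume of 0.07636 L.
[OH^-] = 0.001597/0.07636 = 0.02091 M, so pOH = 1.68 and pH = 14.00 - 1.68 = 12.32.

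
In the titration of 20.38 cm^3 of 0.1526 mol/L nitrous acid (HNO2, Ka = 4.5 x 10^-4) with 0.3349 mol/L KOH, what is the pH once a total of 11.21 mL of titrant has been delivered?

n(acid) = 0.1526 x 0.02038 = 0.003110 mol; n(KOH) added = 0.3349 x 0.01121 = 0.003754 mol.
Base is in excess by 0.003754 - 0.003110 = 0.0006442 mol in a total volume of 0.03159 L.
[OH^-] = 0.0006442/0.03159 = 0.02039 M, so pOH = 1.69 and pH = 14.00 - 1.69 = 12.31.

12.31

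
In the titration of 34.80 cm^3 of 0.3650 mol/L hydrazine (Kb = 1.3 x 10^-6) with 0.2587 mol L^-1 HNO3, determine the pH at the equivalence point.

4.47

n(N2H4) = 0.3650 x 0.03480 = 0.01270 mol; V(HNO3) at equivalence = 0.01270/0.2587 = 0.04910 L.
At equivalence the base is fully converted to N2H5+; total volume = 0.08390 L, so [N2H5+] = 0.01270/0.08390 = 0.1514 M.
Ka(N2H5+) = Kw/Kb = 1.0e-14 / 1.3 x 10^-6 = 7.69e-9.
[H^+] = sqrt(Ka x [N2H5+]) = sqrt(7.69e-9 x 0.1514) = 3.41e-5 M.
pH = -log(3.41e-5) = 4.47.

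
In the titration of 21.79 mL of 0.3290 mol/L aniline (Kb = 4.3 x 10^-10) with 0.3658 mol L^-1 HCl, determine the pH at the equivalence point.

2.70

n(C6H5NH2) = 0.3290 x 0.02179 = 0.007169 mol; V(HCl) at equivalence = 0.007169/0.3658 = 0.01960 L.
At equivalence the base is fully converted to C6H5NH3+; total volume = 0.04139 L, so [C6H5NH3+] = 0.007169/0.04139 = 0.1732 M.
Ka(C6H5NH3+) = Kw/Kb = 1.0e-14 / 4.3 x 10^-10 = 2.33e-5.
[H^+] = sqrt(Ka x [C6H5NH3+]) = sqrt(2.33e-5 x 0.1732) = 0.00201 M.
pH = -log(0.00201) = 2.70.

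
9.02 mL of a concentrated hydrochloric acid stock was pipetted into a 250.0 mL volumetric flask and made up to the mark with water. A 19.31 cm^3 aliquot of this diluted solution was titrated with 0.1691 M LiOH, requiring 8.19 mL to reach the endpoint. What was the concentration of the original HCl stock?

n(LiOH) = 0.1691 x 0.008190 = 0.001385 mol.
n(HCl) in the aliquot = 0.001385 mol.
[diluted HCl] = 0.001385 / 0.01931 = 0.07172 M.
Dilution factor = 250.0/9.020 = 27.72, so [stock] = 0.07172 x 27.72 = 1.99 M.

1.99 M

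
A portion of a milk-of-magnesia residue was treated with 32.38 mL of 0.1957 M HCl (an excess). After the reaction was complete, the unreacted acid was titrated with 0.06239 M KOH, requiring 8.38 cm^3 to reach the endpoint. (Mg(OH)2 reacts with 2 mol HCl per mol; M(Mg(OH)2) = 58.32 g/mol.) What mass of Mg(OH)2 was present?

Total n(HCl) added = 0.1957 x 0.03238 = 0.006337 mol.
n(KOH) used = 0.06239 x 0.008380 = 0.0005228 mol, which equals the excess n(HCl).
So n(HCl) consumed by the sample = 0.006337 - 0.0005228 = 0.005814 mol.
n(Mg(OH)2) = 0.005814 / 2 = 0.002907 mol.
mass = 0.002907 mol x 58.32 g/mol = 0.170 g.

0.170 g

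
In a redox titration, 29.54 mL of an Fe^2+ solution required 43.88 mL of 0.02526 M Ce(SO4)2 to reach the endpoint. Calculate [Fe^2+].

n(Ce(SO4)2) = 0.02526 x 0.04388 = 0.001108 mol.
From the balanced equation, 1 mol Ce(SO4)2 reacts with 1 mol Fe^2+, so n(Fe^2+) = 0.001108 x 1/1 = 0.001108 mol.
[Fe^2+] = 0.001108 / 0.02954 L = 0.0375 M.

0.0375 M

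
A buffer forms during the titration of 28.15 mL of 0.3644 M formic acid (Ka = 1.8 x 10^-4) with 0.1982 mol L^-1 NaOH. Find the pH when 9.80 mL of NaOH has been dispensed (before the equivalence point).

3.11

Initial n(HCOOH) = 0.3644 x 0.02815 = 0.01026 mol.
n(NaOH) added = 0.1982 x 0.009800 = 0.001942 mol, converting that many moles of HCOOH to HCOO-.
Remaining n(HCOOH) = 0.008315 mol; n(HCOO-) = 0.001942 mol.
By Henderson-Hasselbalch, pH = pKa + log([A^-]/[HA]) = 3.74 + log(0.001942/0.008315) = 3.74 + (-0.63) = 3.11.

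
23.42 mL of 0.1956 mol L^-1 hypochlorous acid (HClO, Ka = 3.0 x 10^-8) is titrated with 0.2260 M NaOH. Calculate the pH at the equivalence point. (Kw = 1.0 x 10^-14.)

n(HClO) = 0.1956 x 0.02342 = 0.004581 mol; V(NaOH) at equivalence = 0.004581/0.2260 = 0.02027 L.
At equivalence all the acid is converted to ClO-; total volume = 0.02342 + 0.02027 = 0.04369 L, so [ClO-] = 0.004581/0.04369 = 0.1049 M.
Kb = Kw/Ka = 1.0e-14 / 3.0 x 10^-8 = 3.33e-7.
[OH^-] = sqrt(Kb x [ClO-]) = sqrt(3.33e-7 x 0.1049) = 0.000187 M.
pOH = 3.73, so pH = 14.00 - 3.73 = 10.27.

10.27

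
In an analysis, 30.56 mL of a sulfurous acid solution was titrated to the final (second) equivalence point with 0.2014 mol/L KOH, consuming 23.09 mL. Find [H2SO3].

0.0761 M

n(KOH) = 0.2014 x 0.02309 = 0.004650 mol.
At the final (second) equivalence point, 2 mol OH^- react per mol H2SO3, so n(H2SO3) = 0.004650 / 2 = 0.002325 mol.
[H2SO3] = 0.002325 / 0.03056 L = 0.0761 M.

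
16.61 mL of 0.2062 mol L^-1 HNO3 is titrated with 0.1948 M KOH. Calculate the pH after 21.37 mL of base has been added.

n(acid) = 0.2062 x 0.01661 = 0.003425 mol; n(KOH) added = 0.1948 x 0.02137 = 0.004163 mol.
Base is in excess by 0.004163 - 0.003425 = 0.0007379 mol in a total volume of 0.03798 L.
[OH^-] = 0.0007379/0.03798 = 0.01943 M, so pOH = 1.71 and pH = 14.00 - 1.71 = 12.29.

12.29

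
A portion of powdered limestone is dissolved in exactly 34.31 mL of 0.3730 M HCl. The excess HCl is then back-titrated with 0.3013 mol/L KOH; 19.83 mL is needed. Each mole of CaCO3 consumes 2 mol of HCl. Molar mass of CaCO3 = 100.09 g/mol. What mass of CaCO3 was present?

Total n(HCl) added = 0.3730 x 0.03431 = 0.01280 mol.
n(KOH) used = 0.3013 x 0.01983 = 0.005975 mol, which equals the excess n(HCl).
So n(HCl) consumed by the sample = 0.01280 - 0.005975 = 0.006823 mol.
n(CaCO3) = 0.006823 / 2 = 0.003411 mol.
mass = 0.003411 mol x 100.09 g/mol = 0.341 g.

0.341 g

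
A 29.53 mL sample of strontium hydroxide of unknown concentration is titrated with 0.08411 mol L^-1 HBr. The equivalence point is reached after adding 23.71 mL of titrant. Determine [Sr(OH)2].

0.0338 M

n(HBr) delivered = 0.08411 x 0.02371 = 0.001994 mol.
The reaction is 1 Sr(OH)2 + 2 HBr, so n(Sr(OH)2) = 0.001994 x 1/2 = 0.0009971 mol.
[Sr(OH)2] = 0.0009971 mol / 0.02953 L = 0.0338 M.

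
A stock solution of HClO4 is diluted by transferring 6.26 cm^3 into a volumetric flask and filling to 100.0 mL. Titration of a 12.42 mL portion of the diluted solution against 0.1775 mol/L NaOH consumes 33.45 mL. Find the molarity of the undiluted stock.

7.64 M

n(NaOH) = 0.1775 x 0.03345 = 0.005937 mol.
n(HClO4) in the aliquot = 0.005937 mol.
[diluted HClO4] = 0.005937 / 0.01242 = 0.4780 M.
Dilution factor = 100.0/6.260 = 15.97, so [stock] = 0.4780 x 15.97 = 7.64 M.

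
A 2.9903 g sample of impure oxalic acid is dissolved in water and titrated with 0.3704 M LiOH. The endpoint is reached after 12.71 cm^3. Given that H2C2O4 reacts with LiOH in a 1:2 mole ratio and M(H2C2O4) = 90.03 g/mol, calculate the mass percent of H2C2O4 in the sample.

7.09%

n(LiOH) = 0.3704 x 0.01271 = 0.004708 mol.
n(H2C2O4) = 0.004708 / 2 = 0.002354 mol.
mass of H2C2O4 = 0.002354 x 90.03 = 0.2119 g.
% purity = 0.2119 / 2.9903 x 100 = 7.09%.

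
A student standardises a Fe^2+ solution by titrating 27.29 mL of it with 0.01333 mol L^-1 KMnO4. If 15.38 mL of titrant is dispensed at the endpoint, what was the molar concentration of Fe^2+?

0.0376 M

n(KMnO4) = 0.01333 x 0.01538 = 0.0002050 mol.
From the balanced equation, 1 mol KMnO4 reacts with 5 mol Fe^2+, so n(Fe^2+) = 0.0002050 x 5/1 = 0.001025 mol.
[Fe^2+] = 0.001025 / 0.02729 L = 0.0376 M.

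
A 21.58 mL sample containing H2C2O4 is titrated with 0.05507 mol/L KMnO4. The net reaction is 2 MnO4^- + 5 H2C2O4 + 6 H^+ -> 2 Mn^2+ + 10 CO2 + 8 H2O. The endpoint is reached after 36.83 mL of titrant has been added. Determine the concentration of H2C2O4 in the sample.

n(KMnO4) = 0.05507 x 0.03683 = 0.002028 mol.
From the balanced equation, 2 mol KMnO4 reacts with 5 mol H2C2O4, so n(H2C2O4) = 0.002028 x 5/2 = 0.005071 mol.
[H2C2O4] = 0.005071 / 0.02158 L = 0.235 M.

0.235 M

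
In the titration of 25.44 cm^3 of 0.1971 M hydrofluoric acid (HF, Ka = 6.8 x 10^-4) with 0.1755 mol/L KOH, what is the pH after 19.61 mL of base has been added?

Initial n(HF) = 0.1971 x 0.02544 = 0.005014 mol.
n(KOH) added = 0.1755 x 0.01961 = 0.003442 mol, converting that many moles of HF to F-.
Remaining n(HF) = 0.001573 mol; n(F-) = 0.003442 mol.
By Henderson-Hasselbalch, pH = pKa + log([A^-]/[HA]) = 3.17 + log(0.003442/0.001573) = 3.17 + (+0.34) = 3.51.

3.51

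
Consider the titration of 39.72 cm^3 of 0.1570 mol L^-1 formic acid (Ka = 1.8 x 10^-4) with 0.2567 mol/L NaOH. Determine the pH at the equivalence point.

8.37

n(HCOOH) = 0.1570 x 0.03972 = 0.006236 mol; V(NaOH) at equivalence = 0.006236/0.2567 = 0.02429 L.
At equivalence all the acid is converted to HCOO-; total volume = 0.03972 + 0.02429 = 0.06401 L, so [HCOO-] = 0.006236/0.06401 = 0.09742 M.
Kb = Kw/Ka = 1.0e-14 / 1.8 x 10^-4 = 5.56e-11.
[OH^-] = sqrt(Kb x [HCOO-]) = sqrt(5.56e-11 x 0.09742) = 2.33e-6 M.
pOH = 5.63, so pH = 14.00 - 5.63 = 8.37.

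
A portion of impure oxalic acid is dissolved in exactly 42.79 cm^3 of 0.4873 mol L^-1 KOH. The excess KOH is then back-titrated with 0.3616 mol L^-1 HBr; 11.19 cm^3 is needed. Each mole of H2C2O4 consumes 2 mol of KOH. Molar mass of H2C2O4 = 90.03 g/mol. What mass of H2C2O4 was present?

Total n(KOH) added = 0.4873 x 0.04279 = 0.02085 mol.
n(HBr) used = 0.3616 x 0.01119 = 0.004046 mol, which equals the excess n(KOH).
So n(KOH) consumed by the sample = 0.02085 - 0.004046 = 0.01681 mol.
n(H2C2O4) = 0.01681 / 2 = 0.008403 mol.
mass = 0.008403 mol x 90.03 g/mol = 0.756 g.

0.756 g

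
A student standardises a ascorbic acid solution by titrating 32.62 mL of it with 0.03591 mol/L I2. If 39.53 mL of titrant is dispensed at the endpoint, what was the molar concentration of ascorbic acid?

n(I2) = 0.03591 x 0.03953 = 0.001420 mol.
From the balanced equation, 1 mol I2 reacts with 1 mol ascorbic acid, so n(ascorbic acid) = 0.001420 x 1/1 = 0.001420 mol.
[ascorbic acid] = 0.001420 / 0.03262 L = 0.0435 M.

0.0435 M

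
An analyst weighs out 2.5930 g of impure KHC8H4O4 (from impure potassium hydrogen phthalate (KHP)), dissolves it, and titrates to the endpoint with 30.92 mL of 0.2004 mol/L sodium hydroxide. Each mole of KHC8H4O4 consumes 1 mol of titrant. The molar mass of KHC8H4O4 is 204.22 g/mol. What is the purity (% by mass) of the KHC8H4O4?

48.8%

n(NaOH) = 0.2004 x 0.03092 = 0.006196 mol.
n(KHC8H4O4) = 0.006196 / 1 = 0.006196 mol.
mass of KHC8H4O4 = 0.006196 x 204.22 = 1.265 g.
% purity = 1.265 / 2.5930 x 100 = 48.8%.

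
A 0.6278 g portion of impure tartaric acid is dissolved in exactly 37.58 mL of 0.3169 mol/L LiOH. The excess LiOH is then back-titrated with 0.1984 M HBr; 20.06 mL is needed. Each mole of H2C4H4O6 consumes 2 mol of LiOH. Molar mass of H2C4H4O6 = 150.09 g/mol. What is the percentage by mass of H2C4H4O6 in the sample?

Total n(LiOH) added = 0.3169 x 0.03758 = 0.01191 mol.
n(HBr) used = 0.1984 x 0.02006 = 0.003980 mol, which equals the excess n(LiOH).
So n(LiOH) consumed by the sample = 0.01191 - 0.003980 = 0.007929 mol.
n(H2C4H4O6) = 0.007929 / 2 = 0.003965 mol.
mass H2C4H4O6 = 0.003965 x 150.09 = 0.5950 g, so %H2C4H4O6 = 0.5950/0.6278 x 100 = 94.8%.

94.8%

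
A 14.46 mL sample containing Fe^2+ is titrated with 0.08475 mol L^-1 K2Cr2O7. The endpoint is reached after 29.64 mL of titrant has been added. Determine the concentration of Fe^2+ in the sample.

1.04 M

n(K2Cr2O7) = 0.08475 x 0.02964 = 0.002512 mol.
From the balanced equation, 1 mol K2Cr2O7 reacts with 6 mol Fe^2+, so n(Fe^2+) = 0.002512 x 6/1 = 0.01507 mol.
[Fe^2+] = 0.01507 / 0.01446 L = 1.04 M.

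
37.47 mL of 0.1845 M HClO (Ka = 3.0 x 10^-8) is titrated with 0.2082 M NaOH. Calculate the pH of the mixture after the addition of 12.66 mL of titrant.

7.31

Initial n(HClO) = 0.1845 x 0.03747 = 0.006913 mol.
n(NaOH) added = 0.2082 x 0.01266 = 0.002636 mol, converting that many moles of HClO to ClO-.
Remaining n(HClO) = 0.004277 mol; n(ClO-) = 0.002636 mol.
By Henderson-Hasselbalch, pH = pKa + log([A^-]/[HA]) = 7.52 + log(0.002636/0.004277) = 7.52 + (-0.21) = 7.31.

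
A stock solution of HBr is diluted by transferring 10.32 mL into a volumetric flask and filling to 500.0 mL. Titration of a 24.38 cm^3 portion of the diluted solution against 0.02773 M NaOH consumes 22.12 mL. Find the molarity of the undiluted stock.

1.22 M

n(NaOH) = 0.02773 x 0.02212 = 0.0006134 mol.
n(HBr) in the aliquot = 0.0006134 mol.
[diluted HBr] = 0.0006134 / 0.02438 = 0.02516 M.
Dilution factor = 500.0/10.32 = 48.45, so [stock] = 0.02516 x 48.45 = 1.22 M.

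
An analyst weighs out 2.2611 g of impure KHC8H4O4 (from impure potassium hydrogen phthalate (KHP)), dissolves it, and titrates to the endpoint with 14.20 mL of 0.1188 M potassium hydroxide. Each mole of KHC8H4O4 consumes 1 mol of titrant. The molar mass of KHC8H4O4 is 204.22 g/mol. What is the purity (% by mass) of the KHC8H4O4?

n(KOH) = 0.1188 x 0.01420 = 0.001687 mol.
n(KHC8H4O4) = 0.001687 / 1 = 0.001687 mol.
mass of KHC8H4O4 = 0.001687 x 204.22 = 0.3445 g.
% purity = 0.3445 / 2.2611 x 100 = 15.2%.

15.2%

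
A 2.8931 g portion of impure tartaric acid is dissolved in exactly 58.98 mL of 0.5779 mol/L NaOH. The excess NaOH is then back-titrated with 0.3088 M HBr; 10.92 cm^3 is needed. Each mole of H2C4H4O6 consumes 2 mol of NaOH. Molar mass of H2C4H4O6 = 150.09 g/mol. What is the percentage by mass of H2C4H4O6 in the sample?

79.7%

Total n(NaOH) added = 0.5779 x 0.05898 = 0.03408 mol.
n(HBr) used = 0.3088 x 0.01092 = 0.003372 mol, which equals the excess n(NaOH).
So n(NaOH) consumed by the sample = 0.03408 - 0.003372 = 0.03071 mol.
n(H2C4H4O6) = 0.03071 / 2 = 0.01536 mol.
mass H2C4H4O6 = 0.01536 x 150.09 = 2.305 g, so %H2C4H4O6 = 2.305/2.8931 x 100 = 79.7%.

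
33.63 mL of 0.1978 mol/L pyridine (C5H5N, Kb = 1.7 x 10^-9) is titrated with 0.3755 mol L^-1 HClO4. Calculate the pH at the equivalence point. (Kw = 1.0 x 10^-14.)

n(C5H5N) = 0.1978 x 0.03363 = 0.006652 mol; V(HClO4) at equivalence = 0.006652/0.3755 = 0.01772 L.
At equivalence the base is fully converted to C5H5NH+; total volume = 0.05135 L, so [C5H5NH+] = 0.006652/0.05135 = 0.1296 M.
Ka(C5H5NH+) = Kw/Kb = 1.0e-14 / 1.7 x 10^-9 = 5.88e-6.
[H^+] = sqrt(Ka x [C5H5NH+]) = sqrt(5.88e-6 x 0.1296) = 0.000873 M.
pH = -log(0.000873) = 3.06.

3.06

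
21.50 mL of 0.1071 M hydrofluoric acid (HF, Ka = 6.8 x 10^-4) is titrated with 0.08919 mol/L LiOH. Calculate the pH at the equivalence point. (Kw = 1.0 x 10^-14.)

n(HF) = 0.1071 x 0.02150 = 0.002303 mol; V(LiOH) at equivalence = 0.002303/0.08919 = 0.02582 L.
At equivalence all the acid is converted to F-; total volume = 0.02150 + 0.02582 = 0.04732 L, so [F-] = 0.002303/0.04732 = 0.04866 M.
Kb = Kw/Ka = 1.0e-14 / 6.8 x 10^-4 = 1.47e-11.
[OH^-] = sqrt(Kb x [F-]) = sqrt(1.47e-11 x 0.04866) = 8.46e-7 M.
pOH = 6.07, so pH = 14.00 - 6.07 = 7.93.

7.93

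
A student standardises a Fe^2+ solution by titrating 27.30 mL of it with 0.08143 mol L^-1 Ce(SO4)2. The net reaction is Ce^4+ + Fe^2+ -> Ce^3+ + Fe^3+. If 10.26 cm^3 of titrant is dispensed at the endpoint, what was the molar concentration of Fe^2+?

n(Ce(SO4)2) = 0.08143 x 0.01026 = 0.0008355 mol.
From the balanced equation, 1 mol Ce(SO4)2 reacts with 1 mol Fe^2+, so n(Fe^2+) = 0.0008355 x 1/1 = 0.0008355 mol.
[Fe^2+] = 0.0008355 / 0.02730 L = 0.0306 M.

0.0306 M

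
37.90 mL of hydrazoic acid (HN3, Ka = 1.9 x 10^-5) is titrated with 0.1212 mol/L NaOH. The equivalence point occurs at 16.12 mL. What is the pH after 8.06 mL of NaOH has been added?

8.06 mL is exactly half the equivalence volume (16.12/2), i.e. the half-equivalence point.
There, n(HA) = n(A^-), so pH = pKa = -log(1.9 x 10^-5) = 4.72.

4.72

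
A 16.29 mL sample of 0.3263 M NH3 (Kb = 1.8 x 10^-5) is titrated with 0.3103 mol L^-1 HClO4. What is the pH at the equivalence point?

5.03

n(NH3) = 0.3263 x 0.01629 = 0.005315 mol; V(HClO4) at equivalence = 0.005315/0.3103 = 0.01713 L.
At equivalence the base is fully converted to NH4+; total volume = 0.03342 L, so [NH4+] = 0.005315/0.03342 = 0.1590 M.
Ka(NH4+) = Kw/Kb = 1.0e-14 / 1.8 x 10^-5 = 5.56e-10.
[H^+] = sqrt(Ka x [NH4+]) = sqrt(5.56e-10 x 0.1590) = 9.40e-6 M.
pH = -log(9.40e-6) = 5.03.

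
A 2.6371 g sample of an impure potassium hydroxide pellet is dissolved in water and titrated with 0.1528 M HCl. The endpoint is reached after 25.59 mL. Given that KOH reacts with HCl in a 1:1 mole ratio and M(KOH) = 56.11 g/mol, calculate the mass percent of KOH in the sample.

n(HCl) = 0.1528 x 0.02559 = 0.003910 mol.
n(KOH) = 0.003910 / 1 = 0.003910 mol.
mass of KOH = 0.003910 x 56.11 = 0.2194 g.
% purity = 0.2194 / 2.6371 x 100 = 8.32%.

8.32%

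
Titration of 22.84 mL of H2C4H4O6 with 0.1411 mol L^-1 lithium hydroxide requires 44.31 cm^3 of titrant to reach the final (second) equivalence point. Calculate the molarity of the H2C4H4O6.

n(LiOH) = 0.1411 x 0.04431 = 0.006252 mol.
At the final (second) equivalence point, 2 mol OH^- react per mol H2C4H4O6, so n(H2C4H4O6) = 0.006252 / 2 = 0.003126 mol.
[H2C4H4O6] = 0.003126 / 0.02284 L = 0.137 M.

0.137 M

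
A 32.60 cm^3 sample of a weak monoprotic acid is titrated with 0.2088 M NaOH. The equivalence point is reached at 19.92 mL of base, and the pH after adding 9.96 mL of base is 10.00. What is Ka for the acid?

9.96 mL is half of the equivalence volume, so this is the half-equivalence point where [HA] = [A^-].
At half-equivalence pH = pKa, so pKa = 10.00.
Ka = 10^(-10.00) = 1.0 x 10^-10.

1.0 x 10^-10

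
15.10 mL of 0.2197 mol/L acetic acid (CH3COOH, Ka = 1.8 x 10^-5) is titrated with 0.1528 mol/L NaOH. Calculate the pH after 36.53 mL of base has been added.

12.64

n(acid) = 0.2197 x 0.01510 = 0.003317 mol; n(NaOH) added = 0.1528 x 0.03653 = 0.005582 mol.
Base is in excess by 0.005582 - 0.003317 = 0.002264 mol in a total volume of 0.05163 L.
[OH^-] = 0.002264/0.05163 = 0.04386 M, so pOH = 1.36 and pH = 14.00 - 1.36 = 12.64.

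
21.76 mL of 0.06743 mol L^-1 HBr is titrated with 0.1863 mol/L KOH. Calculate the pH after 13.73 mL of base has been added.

n(acid) = 0.06743 x 0.02176 = 0.001467 mol; n(KOH) added = 0.1863 x 0.01373 = 0.002558 mol.
Base is in excess by 0.002558 - 0.001467 = 0.001091 mol in a total volume of 0.03549 L.
[OH^-] = 0.001091/0.03549 = 0.03073 M, so pOH = 1.51 and pH = 14.00 - 1.51 = 12.49.

12.49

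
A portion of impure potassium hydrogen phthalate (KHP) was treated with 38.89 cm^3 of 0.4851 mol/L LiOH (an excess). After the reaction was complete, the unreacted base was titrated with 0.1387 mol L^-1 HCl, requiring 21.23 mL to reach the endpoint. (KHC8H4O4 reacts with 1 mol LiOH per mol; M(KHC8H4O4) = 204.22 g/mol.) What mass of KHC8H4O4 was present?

3.25 g

Total n(LiOH) added = 0.4851 x 0.03889 = 0.01887 mol.
n(HCl) used = 0.1387 x 0.02123 = 0.002945 mol, which equals the excess n(LiOH).
So n(LiOH) consumed by the sample = 0.01887 - 0.002945 = 0.01592 mol.
n(KHC8H4O4) = 0.01592 / 1 = 0.01592 mol.
mass = 0.01592 mol x 204.22 g/mol = 3.25 g.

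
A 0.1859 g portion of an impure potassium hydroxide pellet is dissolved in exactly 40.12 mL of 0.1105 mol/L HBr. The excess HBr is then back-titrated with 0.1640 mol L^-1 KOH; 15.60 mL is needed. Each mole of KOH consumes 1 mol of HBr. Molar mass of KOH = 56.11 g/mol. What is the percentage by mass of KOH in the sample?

56.6%

Total n(HBr) added = 0.1105 x 0.04012 = 0.004433 mol.
n(KOH) used = 0.1640 x 0.01560 = 0.002558 mol, which equals the excess n(HBr).
So n(HBr) consumed by the sample = 0.004433 - 0.002558 = 0.001875 mol.
n(KOH) = 0.001875 / 1 = 0.001875 mol.
mass KOH = 0.001875 x 56.11 = 0.1052 g, so %KOH = 0.1052/0.1859 x 100 = 56.6%.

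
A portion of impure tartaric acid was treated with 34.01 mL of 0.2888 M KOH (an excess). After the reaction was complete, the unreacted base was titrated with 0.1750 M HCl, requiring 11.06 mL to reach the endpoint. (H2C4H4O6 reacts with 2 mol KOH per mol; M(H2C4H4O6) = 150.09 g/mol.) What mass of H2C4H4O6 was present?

Total n(KOH) added = 0.2888 x 0.03401 = 0.009822 mol.
n(HCl) used = 0.1750 x 0.01106 = 0.001935 mol, which equals the excess n(KOH).
So n(KOH) consumed by the sample = 0.009822 - 0.001935 = 0.007887 mol.
n(H2C4H4O6) = 0.007887 / 2 = 0.003943 mol.
mass = 0.003943 mol x 150.09 g/mol = 0.592 g.

0.592 g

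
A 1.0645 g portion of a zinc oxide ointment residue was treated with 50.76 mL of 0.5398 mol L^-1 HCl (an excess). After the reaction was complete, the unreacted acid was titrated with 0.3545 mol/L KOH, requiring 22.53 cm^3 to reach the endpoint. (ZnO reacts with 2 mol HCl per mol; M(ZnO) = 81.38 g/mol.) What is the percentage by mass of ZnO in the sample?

Total n(HCl) added = 0.5398 x 0.05076 = 0.02740 mol.
n(KOH) used = 0.3545 x 0.02253 = 0.007987 mol, which equals the excess n(HCl).
So n(HCl) consumed by the sample = 0.02740 - 0.007987 = 0.01941 mol.
n(ZnO) = 0.01941 / 2 = 0.009707 mol.
mass ZnO = 0.009707 x 81.38 = 0.7899 g, so %ZnO = 0.7899/1.0645 x 100 = 74.2%.

74.2%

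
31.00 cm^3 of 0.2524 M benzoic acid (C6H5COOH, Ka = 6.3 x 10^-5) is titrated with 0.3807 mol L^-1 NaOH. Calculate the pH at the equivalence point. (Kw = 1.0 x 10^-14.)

8.69

n(C6H5COOH) = 0.2524 x 0.03100 = 0.007824 mol; V(NaOH) at equivalence = 0.007824/0.3807 = 0.02055 L.
At equivalence all the acid is converted to C6H5COO-; total volume = 0.03100 + 0.02055 = 0.05155 L, so [C6H5COO-] = 0.007824/0.05155 = 0.1518 M.
Kb = Kw/Ka = 1.0e-14 / 6.3 x 10^-5 = 1.59e-10.
[OH^-] = sqrt(Kb x [C6H5COO-]) = sqrt(1.59e-10 x 0.1518) = 4.91e-6 M.
pOH = 5.31, so pH = 14.00 - 5.31 = 8.69.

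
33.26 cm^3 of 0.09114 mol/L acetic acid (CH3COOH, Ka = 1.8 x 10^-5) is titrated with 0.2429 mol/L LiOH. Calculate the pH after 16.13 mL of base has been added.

12.25

n(acid) = 0.09114 x 0.03326 = 0.003031 mol; n(LiOH) added = 0.2429 x 0.01613 = 0.003918 mol.
Base is in excess by 0.003918 - 0.003031 = 0.0008867 mol in a total volume of 0.04939 L.
[OH^-] = 0.0008867/0.04939 = 0.01795 M, so pOH = 1.75 and pH = 14.00 - 1.75 = 12.25.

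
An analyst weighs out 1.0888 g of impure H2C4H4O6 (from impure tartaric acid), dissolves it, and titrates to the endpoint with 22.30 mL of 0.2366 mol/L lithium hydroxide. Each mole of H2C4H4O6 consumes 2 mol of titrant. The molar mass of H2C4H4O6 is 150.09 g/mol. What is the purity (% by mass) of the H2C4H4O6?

36.4%

n(LiOH) = 0.2366 x 0.02230 = 0.005276 mol.
n(H2C4H4O6) = 0.005276 / 2 = 0.002638 mol.
mass of H2C4H4O6 = 0.002638 x 150.09 = 0.3960 g.
% purity = 0.3960 / 1.0888 x 100 = 36.4%.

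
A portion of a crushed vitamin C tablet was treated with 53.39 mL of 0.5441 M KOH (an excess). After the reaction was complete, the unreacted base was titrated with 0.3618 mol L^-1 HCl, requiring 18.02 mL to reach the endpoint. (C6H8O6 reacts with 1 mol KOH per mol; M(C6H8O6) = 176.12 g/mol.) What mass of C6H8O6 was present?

3.97 g

Total n(KOH) added = 0.5441 x 0.05339 = 0.02905 mol.
n(HCl) used = 0.3618 x 0.01802 = 0.006520 mol, which equals the excess n(KOH).
So n(KOH) consumed by the sample = 0.02905 - 0.006520 = 0.02253 mol.
n(C6H8O6) = 0.02253 / 1 = 0.02253 mol.
mass = 0.02253 mol x 176.12 g/mol = 3.97 g.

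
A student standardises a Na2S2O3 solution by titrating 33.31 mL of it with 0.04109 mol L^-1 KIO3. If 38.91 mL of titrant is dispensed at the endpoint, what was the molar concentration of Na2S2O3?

0.288 M

n(KIO3) = 0.04109 x 0.03891 = 0.001599 mol.
From the balanced equation, 1 mol KIO3 reacts with 6 mol Na2S2O3, so n(Na2S2O3) = 0.001599 x 6/1 = 0.009593 mol.
[Na2S2O3] = 0.009593 / 0.03331 L = 0.288 M.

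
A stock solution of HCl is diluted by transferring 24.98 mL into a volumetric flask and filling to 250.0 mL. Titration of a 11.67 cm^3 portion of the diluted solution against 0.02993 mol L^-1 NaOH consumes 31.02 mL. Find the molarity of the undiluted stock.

n(NaOH) = 0.02993 x 0.03102 = 0.0009284 mol.
n(HCl) in the aliquot = 0.0009284 mol.
[diluted HCl] = 0.0009284 / 0.01167 = 0.07956 M.
Dilution factor = 250.0/24.98 = 10.01, so [stock] = 0.07956 x 10.01 = 0.796 M.

0.796 M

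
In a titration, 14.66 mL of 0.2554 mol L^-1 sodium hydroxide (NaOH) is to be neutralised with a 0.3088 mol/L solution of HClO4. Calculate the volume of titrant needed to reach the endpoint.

n(NaOH) = 0.2554 mol/L x 0.01466 L = 0.003744 mol.
At equivalence n(HClO4) = n(NaOH) = 0.003744 mol.
V(HClO4) = 0.003744 / 0.3088 = 0.01212 L = 12.1 mL.

12.1 mL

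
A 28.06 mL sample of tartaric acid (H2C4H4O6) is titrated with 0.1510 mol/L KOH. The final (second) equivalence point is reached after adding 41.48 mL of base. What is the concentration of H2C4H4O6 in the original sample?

n(KOH) = 0.1510 x 0.04148 = 0.006263 mol.
At the final (second) equivalence point, 2 mol OH^- react per mol H2C4H4O6, so n(H2C4H4O6) = 0.006263 / 2 = 0.003132 mol.
[H2C4H4O6] = 0.003132 / 0.02806 L = 0.112 M.

0.112 M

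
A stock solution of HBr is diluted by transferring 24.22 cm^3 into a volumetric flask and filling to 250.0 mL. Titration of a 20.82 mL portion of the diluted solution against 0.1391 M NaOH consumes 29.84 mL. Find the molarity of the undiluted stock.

n(NaOH) = 0.1391 x 0.02984 = 0.004151 mol.
n(HBr) in the aliquot = 0.004151 mol.
[diluted HBr] = 0.004151 / 0.02082 = 0.1994 M.
Dilution factor = 250.0/24.22 = 10.32, so [stock] = 0.1994 x 10.32 = 2.06 M.

2.06 M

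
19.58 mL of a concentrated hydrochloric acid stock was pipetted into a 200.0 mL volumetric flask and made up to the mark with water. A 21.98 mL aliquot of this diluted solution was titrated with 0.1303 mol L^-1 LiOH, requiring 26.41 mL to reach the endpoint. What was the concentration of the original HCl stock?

1.60 M

n(LiOH) = 0.1303 x 0.02641 = 0.003441 mol.
n(HCl) in the aliquot = 0.003441 mol.
[diluted HCl] = 0.003441 / 0.02198 = 0.1566 M.
Dilution factor = 200.0/19.58 = 10.21, so [stock] = 0.1566 x 10.21 = 1.60 M.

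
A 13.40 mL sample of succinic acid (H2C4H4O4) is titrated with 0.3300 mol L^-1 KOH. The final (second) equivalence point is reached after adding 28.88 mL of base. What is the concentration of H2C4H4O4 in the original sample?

0.356 M

n(KOH) = 0.3300 x 0.02888 = 0.009530 mol.
At the final (second) equivalence point, 2 mol OH^- react per mol H2C4H4O4, so n(H2C4H4O4) = 0.009530 / 2 = 0.004765 mol.
[H2C4H4O4] = 0.004765 / 0.01340 L = 0.356 M.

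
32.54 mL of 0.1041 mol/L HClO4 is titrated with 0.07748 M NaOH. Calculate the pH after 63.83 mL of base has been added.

n(acid) = 0.1041 x 0.03254 = 0.003387 mol; n(NaOH) added = 0.07748 x 0.06383 = 0.004946 mol.
Base is in excess by 0.004946 - 0.003387 = 0.001558 mol in a total volume of 0.09637 L.
[OH^-] = 0.001558/0.09637 = 0.01617 M, so pOH = 1.79 and pH = 14.00 - 1.79 = 12.21.

12.21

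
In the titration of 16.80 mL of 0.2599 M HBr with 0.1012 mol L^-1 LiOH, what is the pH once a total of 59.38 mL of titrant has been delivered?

12.33

n(acid) = 0.2599 x 0.01680 = 0.004366 mol; n(LiOH) added = 0.1012 x 0.05938 = 0.006009 mol.
Base is in excess by 0.006009 - 0.004366 = 0.001643 mol in a total volume of 0.07618 L.
[OH^-] = 0.001643/0.07618 = 0.02157 M, so pOH = 1.67 and pH = 14.00 - 1.67 = 12.33.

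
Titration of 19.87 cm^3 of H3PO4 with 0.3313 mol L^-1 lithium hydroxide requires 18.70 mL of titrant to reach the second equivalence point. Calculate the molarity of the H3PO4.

n(LiOH) = 0.3313 x 0.01870 = 0.006195 mol.
At the second equivalence point, 2 mol OH^- react per mol H3PO4, so n(H3PO4) = 0.006195 / 2 = 0.003098 mol.
[H3PO4] = 0.003098 / 0.01987 L = 0.156 M.

0.156 M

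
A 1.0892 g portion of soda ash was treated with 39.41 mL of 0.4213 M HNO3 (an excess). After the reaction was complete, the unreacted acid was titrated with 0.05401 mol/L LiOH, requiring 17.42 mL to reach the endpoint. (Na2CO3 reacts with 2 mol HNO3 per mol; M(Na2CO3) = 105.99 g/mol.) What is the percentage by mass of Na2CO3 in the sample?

Total n(HNO3) added = 0.4213 x 0.03941 = 0.01660 mol.
n(LiOH) used = 0.05401 x 0.01742 = 0.0009409 mol, which equals the excess n(HNO3).
So n(HNO3) consumed by the sample = 0.01660 - 0.0009409 = 0.01566 mol.
n(Na2CO3) = 0.01566 / 2 = 0.007831 mol.
mass Na2CO3 = 0.007831 x 105.99 = 0.8300 g, so %Na2CO3 = 0.8300/1.0892 x 100 = 76.2%.

76.2%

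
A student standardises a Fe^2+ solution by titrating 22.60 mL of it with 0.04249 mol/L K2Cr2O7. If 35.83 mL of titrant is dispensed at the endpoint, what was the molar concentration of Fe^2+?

0.404 M

n(K2Cr2O7) = 0.04249 x 0.03583 = 0.001522 mol.
From the balanced equation, 1 mol K2Cr2O7 reacts with 6 mol Fe^2+, so n(Fe^2+) = 0.001522 x 6/1 = 0.009135 mol.
[Fe^2+] = 0.009135 / 0.02260 L = 0.404 M.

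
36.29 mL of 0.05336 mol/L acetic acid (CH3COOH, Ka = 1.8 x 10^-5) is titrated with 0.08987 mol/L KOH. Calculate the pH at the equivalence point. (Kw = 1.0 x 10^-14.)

8.63

n(CH3COOH) = 0.05336 x 0.03629 = 0.001936 mol; V(KOH) at equivalence = 0.001936/0.08987 = 0.02155 L.
At equivalence all the acid is converted to CH3COO-; total volume = 0.03629 + 0.02155 = 0.05784 L, so [CH3COO-] = 0.001936/0.05784 = 0.03348 M.
Kb = Kw/Ka = 1.0e-14 / 1.8 x 10^-5 = 5.56e-10.
[OH^-] = sqrt(Kb x [CH3COO-]) = sqrt(5.56e-10 x 0.03348) = 4.31e-6 M.
pOH = 5.37, so pH = 14.00 - 5.37 = 8.63.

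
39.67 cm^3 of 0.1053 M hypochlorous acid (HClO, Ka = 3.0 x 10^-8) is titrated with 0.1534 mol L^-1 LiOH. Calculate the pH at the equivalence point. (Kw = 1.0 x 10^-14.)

n(HClO) = 0.1053 x 0.03967 = 0.004177 mol; V(LiOH) at equivalence = 0.004177/0.1534 = 0.02723 L.
At equivalence all the acid is converted to ClO-; total volume = 0.03967 + 0.02723 = 0.06690 L, so [ClO-] = 0.004177/0.06690 = 0.06244 M.
Kb = Kw/Ka = 1.0e-14 / 3.0 x 10^-8 = 3.33e-7.
[OH^-] = sqrt(Kb x [ClO-]) = sqrt(3.33e-7 x 0.06244) = 0.000144 M.
pOH = 3.84, so pH = 14.00 - 3.84 = 10.16.

10.16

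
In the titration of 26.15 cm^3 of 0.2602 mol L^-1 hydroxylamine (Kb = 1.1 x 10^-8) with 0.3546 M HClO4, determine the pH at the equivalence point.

3.43

n(NH2OH) = 0.2602 x 0.02615 = 0.006804 mol; V(HClO4) at equivalence = 0.006804/0.3546 = 0.01919 L.
At equivalence the base is fully converted to NH3OH+; total volume = 0.04534 L, so [NH3OH+] = 0.006804/0.04534 = 0.1501 M.
Ka(NH3OH+) = Kw/Kb = 1.0e-14 / 1.1 x 10^-8 = 9.09e-7.
[H^+] = sqrt(Ka x [NH3OH+]) = sqrt(9.09e-7 x 0.1501) = 0.000369 M.
pH = -log(0.000369) = 3.43.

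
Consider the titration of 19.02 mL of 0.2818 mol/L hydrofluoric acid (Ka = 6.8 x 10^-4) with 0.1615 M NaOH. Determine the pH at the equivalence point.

n(HF) = 0.2818 x 0.01902 = 0.005360 mol; V(NaOH) at equivalence = 0.005360/0.1615 = 0.03319 L.
At equivalence all the acid is converted to F-; total volume = 0.01902 + 0.03319 = 0.05221 L, so [F-] = 0.005360/0.05221 = 0.1027 M.
Kb = Kw/Ka = 1.0e-14 / 6.8 x 10^-4 = 1.47e-11.
[OH^-] = sqrt(Kb x [F-]) = sqrt(1.47e-11 x 0.1027) = 1.23e-6 M.
pOH = 5.91, so pH = 14.00 - 5.91 = 8.09.

8.09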